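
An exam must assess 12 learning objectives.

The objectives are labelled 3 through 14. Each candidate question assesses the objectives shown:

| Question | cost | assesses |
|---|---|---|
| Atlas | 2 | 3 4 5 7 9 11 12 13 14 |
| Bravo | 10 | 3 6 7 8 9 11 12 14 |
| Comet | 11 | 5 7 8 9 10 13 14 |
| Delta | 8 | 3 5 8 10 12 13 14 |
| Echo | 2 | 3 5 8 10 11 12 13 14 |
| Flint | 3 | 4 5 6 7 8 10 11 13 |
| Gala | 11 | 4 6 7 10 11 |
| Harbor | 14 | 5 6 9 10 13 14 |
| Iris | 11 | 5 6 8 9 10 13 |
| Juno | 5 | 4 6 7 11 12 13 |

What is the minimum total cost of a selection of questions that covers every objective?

5

Atlas, Flint together cover every objective (Atlas ∪ Flint = {3, 4, 5, 6, 7, 8, 9, 10, 11, 12, 13, 14}); total cost 2 + 3 = 5.
The greedy pick Atlas, Echo, Flint costs 7; no covering selection beats 5.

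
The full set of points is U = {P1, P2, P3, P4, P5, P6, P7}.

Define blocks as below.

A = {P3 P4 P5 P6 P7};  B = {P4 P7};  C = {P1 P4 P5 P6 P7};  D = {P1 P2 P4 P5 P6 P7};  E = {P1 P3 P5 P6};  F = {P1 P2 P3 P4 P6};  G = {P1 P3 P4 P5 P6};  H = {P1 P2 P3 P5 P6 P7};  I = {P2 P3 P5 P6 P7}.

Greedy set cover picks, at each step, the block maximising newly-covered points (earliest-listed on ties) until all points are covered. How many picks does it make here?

Greedy: pick D (covers 6 new) → pick A (covers 1 new). Total picks: 2.

2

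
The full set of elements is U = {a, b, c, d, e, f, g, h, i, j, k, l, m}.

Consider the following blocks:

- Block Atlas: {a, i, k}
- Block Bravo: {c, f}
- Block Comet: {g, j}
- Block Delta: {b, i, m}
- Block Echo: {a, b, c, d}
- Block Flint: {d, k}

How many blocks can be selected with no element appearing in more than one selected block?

Bravo, Comet, Delta, Flint are pairwise disjoint (Bravo={c,f}; Comet={g,j}; Delta={b,i,m}; Flint={d,k}).
Every remaining block overlaps one of these, and no 5 of the listed blocks are pairwise disjoint, so 4 is the maximum.

4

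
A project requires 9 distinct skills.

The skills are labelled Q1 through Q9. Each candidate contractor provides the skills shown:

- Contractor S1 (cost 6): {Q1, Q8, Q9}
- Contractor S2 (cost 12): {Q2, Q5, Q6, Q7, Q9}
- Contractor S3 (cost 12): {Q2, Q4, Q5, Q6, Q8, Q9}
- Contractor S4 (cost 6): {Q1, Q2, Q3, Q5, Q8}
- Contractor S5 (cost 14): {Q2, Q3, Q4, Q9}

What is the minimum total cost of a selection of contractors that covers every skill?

S2, S3, S4 together cover every skill (S2 ∪ S3 ∪ S4 = {Q1, Q2, Q3, Q4, Q5, Q6, Q7, Q8, Q9}); total cost 12 + 12 + 6 = 30.
No covering selection has total cost below 30.

30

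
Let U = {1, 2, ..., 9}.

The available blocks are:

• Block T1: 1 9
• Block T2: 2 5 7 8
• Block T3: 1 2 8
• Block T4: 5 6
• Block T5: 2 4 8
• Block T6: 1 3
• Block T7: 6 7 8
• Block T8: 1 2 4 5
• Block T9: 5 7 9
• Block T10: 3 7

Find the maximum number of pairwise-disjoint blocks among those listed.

T1, T4, T5, T10 are pairwise disjoint (T1={1,9}; T4={5,6}; T5={2,4,8}; T10={3,7}).
Every remaining block overlaps one of these, and no 5 of the listed blocks are pairwise disjoint, so 4 is the maximum.

4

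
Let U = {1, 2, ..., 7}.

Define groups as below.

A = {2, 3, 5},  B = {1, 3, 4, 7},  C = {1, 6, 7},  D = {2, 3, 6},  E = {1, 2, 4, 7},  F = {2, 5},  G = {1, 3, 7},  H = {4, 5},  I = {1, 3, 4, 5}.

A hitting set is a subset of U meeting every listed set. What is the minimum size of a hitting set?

3

The 3 items {1, 3, 5} hit every group.
No choice of 2 items meets every group, so 3 is the minimum.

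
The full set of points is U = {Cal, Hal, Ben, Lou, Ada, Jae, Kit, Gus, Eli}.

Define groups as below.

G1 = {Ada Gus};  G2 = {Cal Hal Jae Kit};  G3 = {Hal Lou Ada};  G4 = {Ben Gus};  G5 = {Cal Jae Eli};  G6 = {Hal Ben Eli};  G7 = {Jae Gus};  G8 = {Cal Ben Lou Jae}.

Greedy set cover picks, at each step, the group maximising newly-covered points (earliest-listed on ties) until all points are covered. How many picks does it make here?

Greedy: pick G2 (covers 4 new) → pick G1 (covers 2 new) → pick G6 (covers 2 new) → pick G3 (covers 1 new). Total picks: 4.

4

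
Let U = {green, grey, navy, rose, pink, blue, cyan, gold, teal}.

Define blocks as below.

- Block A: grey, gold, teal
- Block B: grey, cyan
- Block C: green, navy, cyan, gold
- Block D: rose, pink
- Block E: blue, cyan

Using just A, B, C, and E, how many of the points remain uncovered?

Union of A, B, C, E = {green, grey, navy, blue, cyan, gold, teal}.
Not covered: rose, pink — 2 points.

2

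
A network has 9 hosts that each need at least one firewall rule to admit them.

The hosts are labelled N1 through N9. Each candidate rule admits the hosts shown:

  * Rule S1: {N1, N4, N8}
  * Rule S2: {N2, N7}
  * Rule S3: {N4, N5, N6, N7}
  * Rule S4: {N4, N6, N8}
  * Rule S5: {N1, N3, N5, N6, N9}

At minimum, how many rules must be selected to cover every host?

3

S1 and S2 and S5 together: S1 ∪ S2 ∪ S5 = {N1, N2, N3, N4, N5, N6, N7, N8, N9} — every host is covered.
Only S2 contains N2, so S2 is forced; the remaining 7 hosts need at least 2 more rules (each remaining rule adds at most 5) — so at least 3 rules are needed, and 3 is optimal.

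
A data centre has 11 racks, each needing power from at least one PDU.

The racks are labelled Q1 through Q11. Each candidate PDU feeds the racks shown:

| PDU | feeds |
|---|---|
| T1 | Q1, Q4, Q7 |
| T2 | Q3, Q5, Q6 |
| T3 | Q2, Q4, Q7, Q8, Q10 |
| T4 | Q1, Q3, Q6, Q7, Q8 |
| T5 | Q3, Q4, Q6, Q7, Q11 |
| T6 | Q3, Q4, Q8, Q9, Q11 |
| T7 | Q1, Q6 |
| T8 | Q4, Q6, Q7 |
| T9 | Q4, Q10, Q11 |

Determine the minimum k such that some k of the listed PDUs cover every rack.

4

Take {T2, T3, T4, T6}. Their union is {Q1, Q2, Q3, Q4, Q5, Q6, Q7, Q8, Q9, Q10, Q11}, which is all 11 racks.
No 3 of the 9 PDUs cover everything (all 84 combinations miss at least one rack), so 4 is optimal.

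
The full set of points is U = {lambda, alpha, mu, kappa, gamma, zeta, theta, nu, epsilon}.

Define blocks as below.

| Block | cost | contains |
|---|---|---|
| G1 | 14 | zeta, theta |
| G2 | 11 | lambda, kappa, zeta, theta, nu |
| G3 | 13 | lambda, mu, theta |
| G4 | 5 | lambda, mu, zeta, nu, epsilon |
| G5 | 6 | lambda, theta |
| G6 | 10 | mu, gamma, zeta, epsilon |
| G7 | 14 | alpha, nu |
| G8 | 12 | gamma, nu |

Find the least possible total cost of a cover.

G2, G6, G7 together cover every point (G2 ∪ G6 ∪ G7 = {lambda, alpha, mu, kappa, gamma, zeta, theta, nu, epsilon}); total cost 11 + 10 + 14 = 35.
The greedy pick G4, G2, G6, G7 costs 40; no covering selection beats 35.

35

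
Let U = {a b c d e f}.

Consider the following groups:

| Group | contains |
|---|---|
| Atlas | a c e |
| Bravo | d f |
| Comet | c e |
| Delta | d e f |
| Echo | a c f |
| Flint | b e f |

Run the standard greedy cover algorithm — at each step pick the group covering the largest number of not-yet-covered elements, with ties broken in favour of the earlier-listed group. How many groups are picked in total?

3

Greedy: pick Atlas (covers 3 new) → pick Bravo (covers 2 new) → pick Flint (covers 1 new). Total picks: 3.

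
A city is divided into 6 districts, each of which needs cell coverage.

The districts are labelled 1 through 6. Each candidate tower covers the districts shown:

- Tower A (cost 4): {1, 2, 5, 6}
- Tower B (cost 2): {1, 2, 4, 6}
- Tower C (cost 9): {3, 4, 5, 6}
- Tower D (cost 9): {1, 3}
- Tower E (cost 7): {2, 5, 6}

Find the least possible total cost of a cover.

B, C together cover every district (B ∪ C = {1, 2, 3, 4, 5, 6}); total cost 2 + 9 = 11.
The greedy pick B, A, C costs 15; no covering selection beats 11.

11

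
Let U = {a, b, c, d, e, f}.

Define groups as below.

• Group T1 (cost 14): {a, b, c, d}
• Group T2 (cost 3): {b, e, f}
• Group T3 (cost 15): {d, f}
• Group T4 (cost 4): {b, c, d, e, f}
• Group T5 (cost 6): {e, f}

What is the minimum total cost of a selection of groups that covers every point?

17

T1, T2 together cover every point (T1 ∪ T2 = {a, b, c, d, e, f}); total cost 14 + 3 = 17.
The greedy pick T4, T1 costs 18; no covering selection beats 17.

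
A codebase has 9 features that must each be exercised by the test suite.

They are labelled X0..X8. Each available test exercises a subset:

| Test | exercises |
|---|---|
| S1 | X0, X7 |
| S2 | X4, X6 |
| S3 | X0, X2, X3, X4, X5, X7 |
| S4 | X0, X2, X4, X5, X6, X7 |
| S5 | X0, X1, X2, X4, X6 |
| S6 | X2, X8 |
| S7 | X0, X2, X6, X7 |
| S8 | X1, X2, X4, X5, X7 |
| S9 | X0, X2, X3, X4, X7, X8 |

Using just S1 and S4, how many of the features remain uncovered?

3

Union of S1, S4 = {X0, X2, X4, X5, X6, X7}.
Not covered: X1, X3, X8 — 3 features.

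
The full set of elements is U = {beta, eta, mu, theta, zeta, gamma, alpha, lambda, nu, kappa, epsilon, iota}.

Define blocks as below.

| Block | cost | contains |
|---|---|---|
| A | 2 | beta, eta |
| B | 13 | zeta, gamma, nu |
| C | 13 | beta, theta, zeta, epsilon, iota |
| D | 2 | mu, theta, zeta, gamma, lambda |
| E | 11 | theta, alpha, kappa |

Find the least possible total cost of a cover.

A, B, C, D, E together cover every element (A ∪ B ∪ C ∪ D ∪ E = {beta, eta, mu, theta, zeta, gamma, alpha, lambda, nu, kappa, epsilon, iota}); total cost 2 + 13 + 13 + 2 + 11 = 41.
No covering selection has total cost below 41.

41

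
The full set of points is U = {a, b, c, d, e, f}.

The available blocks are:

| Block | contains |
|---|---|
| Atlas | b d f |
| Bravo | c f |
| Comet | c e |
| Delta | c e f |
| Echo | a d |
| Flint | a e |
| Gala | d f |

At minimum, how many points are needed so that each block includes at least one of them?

H = {d, e, f} meets every block (each contains at least one member of H), and |H| = 3.
No choice of 2 points meets every block, so 3 is the minimum.

3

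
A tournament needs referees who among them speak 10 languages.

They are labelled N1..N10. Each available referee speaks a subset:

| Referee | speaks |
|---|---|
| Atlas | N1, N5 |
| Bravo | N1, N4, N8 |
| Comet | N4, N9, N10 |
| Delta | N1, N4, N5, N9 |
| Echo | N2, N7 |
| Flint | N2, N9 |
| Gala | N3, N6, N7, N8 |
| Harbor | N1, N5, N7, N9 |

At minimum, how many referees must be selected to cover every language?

4

Take {Comet, Flint, Gala, Harbor}. Their union is {N1, N2, N3, N4, N5, N6, N7, N8, N9, N10}, which is all 10 languages.
No 3 of the 8 referees cover everything (all 56 combinations miss at least one language), so 4 is optimal.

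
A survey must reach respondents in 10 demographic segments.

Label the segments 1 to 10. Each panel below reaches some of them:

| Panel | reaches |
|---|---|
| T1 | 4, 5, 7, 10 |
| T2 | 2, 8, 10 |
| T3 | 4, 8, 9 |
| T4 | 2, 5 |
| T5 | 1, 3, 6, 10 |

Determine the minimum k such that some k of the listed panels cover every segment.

T1 and T3 and T4 and T5 together: T1 ∪ T3 ∪ T4 ∪ T5 = {1, 2, 3, 4, 5, 6, 7, 8, 9, 10} — every segment is covered.
No 3 of the 5 panels cover everything (all 10 combinations miss at least one segment), so 4 is optimal.

4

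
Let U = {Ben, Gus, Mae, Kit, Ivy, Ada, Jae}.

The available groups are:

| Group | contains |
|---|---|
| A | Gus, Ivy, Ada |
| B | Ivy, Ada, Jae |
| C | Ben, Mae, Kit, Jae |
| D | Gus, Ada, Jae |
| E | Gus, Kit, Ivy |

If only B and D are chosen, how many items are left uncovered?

Union of B, D = {Gus, Ivy, Ada, Jae}.
Not covered: Ben, Mae, Kit — 3 items.

3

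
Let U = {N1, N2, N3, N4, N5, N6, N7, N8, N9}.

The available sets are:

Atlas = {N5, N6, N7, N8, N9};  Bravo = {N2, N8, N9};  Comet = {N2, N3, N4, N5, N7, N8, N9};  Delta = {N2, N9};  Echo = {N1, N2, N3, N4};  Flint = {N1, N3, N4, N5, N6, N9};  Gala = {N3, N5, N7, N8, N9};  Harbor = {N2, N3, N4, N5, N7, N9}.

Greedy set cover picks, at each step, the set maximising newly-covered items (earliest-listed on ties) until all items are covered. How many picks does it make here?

2

Greedy: pick Comet (covers 7 new) → pick Flint (covers 2 new). Total picks: 2.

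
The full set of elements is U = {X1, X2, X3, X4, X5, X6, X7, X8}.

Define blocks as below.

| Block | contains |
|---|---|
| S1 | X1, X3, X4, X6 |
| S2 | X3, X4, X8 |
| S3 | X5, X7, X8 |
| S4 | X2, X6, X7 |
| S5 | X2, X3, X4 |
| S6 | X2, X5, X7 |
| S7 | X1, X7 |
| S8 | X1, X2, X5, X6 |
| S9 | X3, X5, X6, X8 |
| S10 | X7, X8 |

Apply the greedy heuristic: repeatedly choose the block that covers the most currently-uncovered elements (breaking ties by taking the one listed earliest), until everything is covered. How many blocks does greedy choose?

3

Greedy: pick S1 (covers 4 new) → pick S3 (covers 3 new) → pick S4 (covers 1 new). Total picks: 3.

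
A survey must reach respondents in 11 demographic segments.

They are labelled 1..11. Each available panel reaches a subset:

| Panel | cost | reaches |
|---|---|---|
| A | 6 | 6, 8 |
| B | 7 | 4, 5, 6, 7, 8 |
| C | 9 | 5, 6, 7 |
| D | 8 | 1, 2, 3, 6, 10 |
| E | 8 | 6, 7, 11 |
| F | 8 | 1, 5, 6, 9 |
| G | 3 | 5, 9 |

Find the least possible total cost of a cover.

B, D, E, G together cover every segment (B ∪ D ∪ E ∪ G = {1, 2, 3, 4, 5, 6, 7, 8, 9, 10, 11}); total cost 7 + 8 + 8 + 3 = 26.
No covering selection has total cost below 26.

26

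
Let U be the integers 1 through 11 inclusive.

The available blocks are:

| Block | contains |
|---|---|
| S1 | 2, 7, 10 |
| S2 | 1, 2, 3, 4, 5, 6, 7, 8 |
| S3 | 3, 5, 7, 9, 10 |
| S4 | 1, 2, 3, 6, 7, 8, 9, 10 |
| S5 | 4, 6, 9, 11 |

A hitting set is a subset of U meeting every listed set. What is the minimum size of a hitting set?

2

The 2 points {7, 11} hit every block.
The blocks S1, S5 are pairwise disjoint, so any hitting set needs a separate point for each — at least 2. Hence 2 is optimal.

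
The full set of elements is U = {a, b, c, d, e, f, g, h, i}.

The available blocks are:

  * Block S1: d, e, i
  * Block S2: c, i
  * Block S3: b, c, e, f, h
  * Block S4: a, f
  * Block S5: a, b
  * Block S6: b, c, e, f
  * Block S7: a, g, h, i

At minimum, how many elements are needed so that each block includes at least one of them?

The 3 elements {b, f, i} hit every block.
No choice of 2 elements meets every block, so 3 is the minimum.

3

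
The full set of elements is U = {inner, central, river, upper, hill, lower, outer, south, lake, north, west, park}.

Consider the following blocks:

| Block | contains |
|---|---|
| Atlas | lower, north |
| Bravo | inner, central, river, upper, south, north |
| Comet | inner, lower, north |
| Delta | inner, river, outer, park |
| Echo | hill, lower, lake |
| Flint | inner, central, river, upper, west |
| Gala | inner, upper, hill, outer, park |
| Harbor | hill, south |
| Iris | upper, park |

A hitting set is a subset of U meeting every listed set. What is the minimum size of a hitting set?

The 4 elements {inner, upper, hill, lower} hit every block.
No choice of 3 elements meets every block, so 4 is the minimum.

4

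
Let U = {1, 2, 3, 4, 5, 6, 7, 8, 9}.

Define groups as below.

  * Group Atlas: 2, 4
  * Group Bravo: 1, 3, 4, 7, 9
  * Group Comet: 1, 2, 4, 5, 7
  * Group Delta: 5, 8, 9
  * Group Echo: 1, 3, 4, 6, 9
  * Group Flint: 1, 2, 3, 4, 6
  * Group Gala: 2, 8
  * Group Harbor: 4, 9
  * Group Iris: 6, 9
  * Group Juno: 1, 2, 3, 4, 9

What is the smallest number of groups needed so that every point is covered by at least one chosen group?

3

Comet, Echo, and Gala cover everything between them: the union {1, 2, 3, 4, 5, 6, 7, 8, 9} is all of U.
No 2 of the 10 groups cover everything (all 45 combinations miss at least one point), so 3 is optimal.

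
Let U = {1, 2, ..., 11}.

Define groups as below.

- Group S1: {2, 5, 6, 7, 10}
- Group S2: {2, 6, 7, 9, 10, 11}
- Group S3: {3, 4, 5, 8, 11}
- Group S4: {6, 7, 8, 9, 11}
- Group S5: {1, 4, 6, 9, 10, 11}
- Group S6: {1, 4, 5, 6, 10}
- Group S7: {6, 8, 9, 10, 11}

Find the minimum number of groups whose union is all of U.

S2 and S3 and S6 together: S2 ∪ S3 ∪ S6 = {1, 2, 3, 4, 5, 6, 7, 8, 9, 10, 11} — every item is covered.
Only S3 contains 3, so S3 is forced; the remaining 6 items need at least 2 more groups (each remaining group adds at most 5) — so at least 3 groups are needed, and 3 is optimal.

3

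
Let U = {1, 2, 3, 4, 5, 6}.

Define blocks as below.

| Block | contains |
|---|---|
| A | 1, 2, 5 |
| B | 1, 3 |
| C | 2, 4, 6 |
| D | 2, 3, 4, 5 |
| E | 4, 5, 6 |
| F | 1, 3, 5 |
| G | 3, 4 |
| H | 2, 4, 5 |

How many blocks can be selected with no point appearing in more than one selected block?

2

B, E are pairwise disjoint (B={1,3}; E={4,5,6}).
Every remaining block overlaps one of these, and no 3 of the listed blocks are pairwise disjoint, so 2 is the maximum.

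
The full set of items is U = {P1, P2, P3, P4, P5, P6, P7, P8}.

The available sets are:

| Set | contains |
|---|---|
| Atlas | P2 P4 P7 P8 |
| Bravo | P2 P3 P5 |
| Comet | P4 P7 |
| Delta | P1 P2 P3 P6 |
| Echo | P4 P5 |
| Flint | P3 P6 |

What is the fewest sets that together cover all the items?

Take {Atlas, Delta, Echo}. Their union is {P1, P2, P3, P4, P5, P6, P7, P8}, which is all 8 items.
Only Delta contains P1, so Delta is forced; the remaining 4 items need at least 2 more sets (each remaining set adds at most 3) — so at least 3 sets are needed, and 3 is optimal.

3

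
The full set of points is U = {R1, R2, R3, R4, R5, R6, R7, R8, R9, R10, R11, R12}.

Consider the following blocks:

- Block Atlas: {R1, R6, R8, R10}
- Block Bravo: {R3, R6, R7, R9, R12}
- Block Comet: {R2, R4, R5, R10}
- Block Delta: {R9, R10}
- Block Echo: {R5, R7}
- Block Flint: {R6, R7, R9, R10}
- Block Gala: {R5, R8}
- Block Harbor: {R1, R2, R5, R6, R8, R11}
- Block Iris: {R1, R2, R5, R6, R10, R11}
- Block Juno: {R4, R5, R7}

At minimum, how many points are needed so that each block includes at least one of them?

3

H = {R3, R5, R10} meets every block (each contains at least one member of H), and |H| = 3.
No choice of 2 points meets every block, so 3 is the minimum.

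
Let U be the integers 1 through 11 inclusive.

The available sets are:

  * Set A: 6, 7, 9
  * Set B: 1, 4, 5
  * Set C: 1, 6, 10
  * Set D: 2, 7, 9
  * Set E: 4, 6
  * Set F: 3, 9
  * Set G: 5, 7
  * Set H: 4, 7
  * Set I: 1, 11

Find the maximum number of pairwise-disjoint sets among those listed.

E, F, G, I are pairwise disjoint (E={4,6}; F={3,9}; G={5,7}; I={1,11}).
Every remaining set overlaps one of these, and no 5 of the listed sets are pairwise disjoint, so 4 is the maximum.

4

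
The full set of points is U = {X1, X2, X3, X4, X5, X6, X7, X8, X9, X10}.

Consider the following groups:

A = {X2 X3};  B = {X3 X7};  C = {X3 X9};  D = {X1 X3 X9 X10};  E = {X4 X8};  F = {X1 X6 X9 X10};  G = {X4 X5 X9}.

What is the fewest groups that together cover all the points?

A, B, E, F, and G cover everything between them: the union {X1, X2, X3, X4, X5, X6, X7, X8, X9, X10} is all of U.
No 4 of the 7 groups cover everything (all 35 combinations miss at least one point), so 5 is optimal.

5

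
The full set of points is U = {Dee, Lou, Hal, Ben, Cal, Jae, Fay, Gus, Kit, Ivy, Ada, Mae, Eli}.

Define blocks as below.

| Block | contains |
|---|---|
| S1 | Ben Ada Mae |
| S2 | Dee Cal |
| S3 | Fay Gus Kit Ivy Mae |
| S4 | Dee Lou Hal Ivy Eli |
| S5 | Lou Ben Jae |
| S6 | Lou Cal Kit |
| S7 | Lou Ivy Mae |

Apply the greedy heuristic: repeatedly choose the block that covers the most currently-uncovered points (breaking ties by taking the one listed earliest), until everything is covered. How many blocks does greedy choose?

Greedy: pick S3 (covers 5 new) → pick S4 (covers 4 new) → pick S1 (covers 2 new) → pick S2 (covers 1 new) → pick S5 (covers 1 new). Total picks: 5.

5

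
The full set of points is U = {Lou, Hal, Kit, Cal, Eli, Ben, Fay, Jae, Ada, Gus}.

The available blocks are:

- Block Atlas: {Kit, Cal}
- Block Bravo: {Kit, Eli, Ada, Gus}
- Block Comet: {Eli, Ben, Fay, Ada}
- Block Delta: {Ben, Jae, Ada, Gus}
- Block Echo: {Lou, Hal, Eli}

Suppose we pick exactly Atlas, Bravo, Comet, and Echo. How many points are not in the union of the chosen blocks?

Union of Atlas, Bravo, Comet, Echo = {Lou, Hal, Kit, Cal, Eli, Ben, Fay, Ada, Gus}.
Not covered: Jae — 1 point.

1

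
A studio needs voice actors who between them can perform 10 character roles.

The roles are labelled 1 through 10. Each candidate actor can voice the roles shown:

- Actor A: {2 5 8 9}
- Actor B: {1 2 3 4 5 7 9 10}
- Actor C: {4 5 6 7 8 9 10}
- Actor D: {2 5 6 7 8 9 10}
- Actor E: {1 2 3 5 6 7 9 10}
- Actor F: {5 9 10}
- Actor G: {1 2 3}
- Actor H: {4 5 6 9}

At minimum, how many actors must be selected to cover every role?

2

C and G together: C ∪ G = {1, 2, 3, 4, 5, 6, 7, 8, 9, 10} — every role is covered.
No single actor has all 10 roles (the largest, B, has 8), so 2 is optimal.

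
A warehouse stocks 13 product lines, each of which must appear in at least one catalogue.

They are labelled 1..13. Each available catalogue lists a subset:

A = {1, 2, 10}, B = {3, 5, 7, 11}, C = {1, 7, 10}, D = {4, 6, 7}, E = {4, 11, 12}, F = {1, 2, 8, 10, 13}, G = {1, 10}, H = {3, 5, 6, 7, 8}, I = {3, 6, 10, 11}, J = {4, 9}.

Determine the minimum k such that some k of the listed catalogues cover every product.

4

Take {E, F, H, J}. Their union is {1, 2, 3, 4, 5, 6, 7, 8, 9, 10, 11, 12, 13}, which is all 13 products.
Only J contains 9, so J is forced; the remaining 11 products need at least 3 more catalogues (each remaining catalogue adds at most 5) — so at least 4 catalogues are needed, and 4 is optimal.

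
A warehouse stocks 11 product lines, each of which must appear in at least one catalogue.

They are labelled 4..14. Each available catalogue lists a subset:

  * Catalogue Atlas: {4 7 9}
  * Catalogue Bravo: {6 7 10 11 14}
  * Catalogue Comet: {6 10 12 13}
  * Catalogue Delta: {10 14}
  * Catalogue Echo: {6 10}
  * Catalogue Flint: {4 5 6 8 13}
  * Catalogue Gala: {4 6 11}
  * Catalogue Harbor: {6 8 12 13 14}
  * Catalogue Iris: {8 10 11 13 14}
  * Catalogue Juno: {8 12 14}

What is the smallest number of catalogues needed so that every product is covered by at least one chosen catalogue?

4

Atlas and Bravo and Flint and Juno together: Atlas ∪ Bravo ∪ Flint ∪ Juno = {4, 5, 6, 7, 8, 9, 10, 11, 12, 13, 14} — every product is covered.
No 3 of the 10 catalogues cover everything (all 120 combinations miss at least one product), so 4 is optimal.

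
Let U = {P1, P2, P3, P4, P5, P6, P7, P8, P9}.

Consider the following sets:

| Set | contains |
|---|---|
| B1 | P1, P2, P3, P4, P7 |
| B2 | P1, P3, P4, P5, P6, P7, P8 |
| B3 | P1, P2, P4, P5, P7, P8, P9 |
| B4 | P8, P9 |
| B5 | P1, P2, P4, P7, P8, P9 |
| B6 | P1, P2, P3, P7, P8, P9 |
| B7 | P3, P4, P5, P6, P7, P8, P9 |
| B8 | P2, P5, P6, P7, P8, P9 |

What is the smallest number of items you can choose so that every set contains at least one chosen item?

H = {P1, P9} meets every set (each contains at least one member of H), and |H| = 2.
The sets B1, B4 are pairwise disjoint, so any hitting set needs a separate item for each — at least 2. Hence 2 is optimal.

2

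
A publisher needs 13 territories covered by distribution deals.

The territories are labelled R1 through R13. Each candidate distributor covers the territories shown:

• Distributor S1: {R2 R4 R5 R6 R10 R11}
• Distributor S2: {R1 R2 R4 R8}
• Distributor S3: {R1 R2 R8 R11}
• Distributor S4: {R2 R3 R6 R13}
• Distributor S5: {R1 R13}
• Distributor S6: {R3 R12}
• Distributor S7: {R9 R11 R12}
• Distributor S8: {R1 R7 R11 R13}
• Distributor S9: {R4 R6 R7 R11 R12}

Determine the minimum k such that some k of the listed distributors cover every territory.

Take {S1, S2, S4, S7, S9}. Their union is {R1, R2, R3, R4, R5, R6, R7, R8, R9, R10, R11, R12, R13}, which is all 13 territories.
No 4 of the 9 distributors cover everything (all 126 combinations miss at least one territory), so 5 is optimal.

5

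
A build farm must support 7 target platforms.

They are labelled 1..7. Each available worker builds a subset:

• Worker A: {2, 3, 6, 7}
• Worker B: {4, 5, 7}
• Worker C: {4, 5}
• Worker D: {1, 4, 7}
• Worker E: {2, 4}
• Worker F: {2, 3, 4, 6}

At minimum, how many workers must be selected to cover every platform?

3

Take {A, B, D}. Their union is {1, 2, 3, 4, 5, 6, 7}, which is all 7 platforms.
Only D contains 1, so D is forced; the remaining 4 platforms need at least 2 more workers (each remaining worker adds at most 3) — so at least 3 workers are needed, and 3 is optimal.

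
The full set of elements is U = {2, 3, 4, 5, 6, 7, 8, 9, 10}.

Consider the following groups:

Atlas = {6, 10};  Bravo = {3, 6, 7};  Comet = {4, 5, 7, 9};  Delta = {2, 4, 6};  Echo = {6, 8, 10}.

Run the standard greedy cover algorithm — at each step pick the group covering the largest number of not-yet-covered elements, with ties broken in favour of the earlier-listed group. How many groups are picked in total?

4

Greedy: pick Comet (covers 4 new) → pick Echo (covers 3 new) → pick Bravo (covers 1 new) → pick Delta (covers 1 new). Total picks: 4.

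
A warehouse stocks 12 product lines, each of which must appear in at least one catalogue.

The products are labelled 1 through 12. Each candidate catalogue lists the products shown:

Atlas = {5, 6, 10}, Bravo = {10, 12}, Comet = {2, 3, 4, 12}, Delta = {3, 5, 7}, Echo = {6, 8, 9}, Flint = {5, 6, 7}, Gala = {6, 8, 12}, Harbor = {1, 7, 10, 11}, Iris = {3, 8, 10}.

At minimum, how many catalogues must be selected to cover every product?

Take {Comet, Echo, Flint, Harbor}. Their union is {1, 2, 3, 4, 5, 6, 7, 8, 9, 10, 11, 12}, which is all 12 products.
Only Echo contains 9, so Echo is forced; the remaining 9 products need at least 3 more catalogues (each remaining catalogue adds at most 4) — so at least 4 catalogues are needed, and 4 is optimal.

4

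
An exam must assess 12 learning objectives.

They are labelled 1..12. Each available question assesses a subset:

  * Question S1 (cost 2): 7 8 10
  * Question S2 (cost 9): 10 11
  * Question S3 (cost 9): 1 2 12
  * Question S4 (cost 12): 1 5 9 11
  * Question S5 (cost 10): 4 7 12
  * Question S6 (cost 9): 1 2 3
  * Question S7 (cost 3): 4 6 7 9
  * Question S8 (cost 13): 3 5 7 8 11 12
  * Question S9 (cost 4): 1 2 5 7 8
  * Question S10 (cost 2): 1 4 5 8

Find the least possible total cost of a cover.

22

S1, S7, S8, S9 together cover every objective (S1 ∪ S7 ∪ S8 ∪ S9 = {1, 2, 3, 4, 5, 6, 7, 8, 9, 10, 11, 12}); total cost 2 + 3 + 13 + 4 = 22.
The greedy pick S10, S1, S7, S9, S8 costs 24; no covering selection beats 22.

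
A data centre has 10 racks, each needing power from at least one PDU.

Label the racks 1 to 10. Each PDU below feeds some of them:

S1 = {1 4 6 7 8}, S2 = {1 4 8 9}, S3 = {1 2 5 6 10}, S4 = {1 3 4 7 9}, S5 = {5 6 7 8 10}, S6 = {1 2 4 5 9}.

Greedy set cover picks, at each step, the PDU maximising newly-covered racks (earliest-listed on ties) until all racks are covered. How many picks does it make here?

3

Greedy: pick S1 (covers 5 new) → pick S3 (covers 3 new) → pick S4 (covers 2 new). Total picks: 3.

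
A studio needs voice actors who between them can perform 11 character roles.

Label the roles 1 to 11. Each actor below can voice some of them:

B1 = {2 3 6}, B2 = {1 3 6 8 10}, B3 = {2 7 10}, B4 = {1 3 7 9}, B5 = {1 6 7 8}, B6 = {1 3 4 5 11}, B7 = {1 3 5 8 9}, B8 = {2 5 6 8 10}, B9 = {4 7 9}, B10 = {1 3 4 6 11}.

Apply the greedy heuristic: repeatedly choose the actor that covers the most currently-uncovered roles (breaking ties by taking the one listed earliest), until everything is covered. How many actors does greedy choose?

Greedy: pick B2 (covers 5 new) → pick B6 (covers 3 new) → pick B3 (covers 2 new) → pick B4 (covers 1 new). Total picks: 4.
(The true minimum cover uses only 3 actors, so greedy is not optimal here.)

4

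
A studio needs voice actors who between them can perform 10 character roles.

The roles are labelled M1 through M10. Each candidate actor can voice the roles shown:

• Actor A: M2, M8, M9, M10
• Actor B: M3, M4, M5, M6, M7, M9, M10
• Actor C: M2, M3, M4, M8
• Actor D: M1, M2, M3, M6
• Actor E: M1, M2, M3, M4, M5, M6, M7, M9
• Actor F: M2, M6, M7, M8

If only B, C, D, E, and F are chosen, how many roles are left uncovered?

0

Union of B, C, D, E, F = {M1, M2, M3, M4, M5, M6, M7, M8, M9, M10} — that's every role, so 0 are uncovered.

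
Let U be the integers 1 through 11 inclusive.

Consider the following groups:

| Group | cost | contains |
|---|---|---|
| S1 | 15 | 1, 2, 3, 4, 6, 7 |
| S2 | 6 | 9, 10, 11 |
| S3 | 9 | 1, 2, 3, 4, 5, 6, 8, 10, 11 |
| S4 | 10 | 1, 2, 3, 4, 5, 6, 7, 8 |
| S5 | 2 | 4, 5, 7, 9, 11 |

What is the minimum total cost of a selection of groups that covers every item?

S3, S5 together cover every item (S3 ∪ S5 = {1, 2, 3, 4, 5, 6, 7, 8, 9, 10, 11}); total cost 9 + 2 = 11.
No covering selection has total cost below 11.

11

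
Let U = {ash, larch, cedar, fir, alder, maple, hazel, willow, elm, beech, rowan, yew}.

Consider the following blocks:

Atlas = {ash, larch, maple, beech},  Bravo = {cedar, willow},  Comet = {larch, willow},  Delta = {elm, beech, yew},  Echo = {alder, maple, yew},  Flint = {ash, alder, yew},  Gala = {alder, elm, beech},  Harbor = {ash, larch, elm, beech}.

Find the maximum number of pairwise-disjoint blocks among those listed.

3

Bravo, Echo, Harbor are pairwise disjoint (Bravo={cedar,willow}; Echo={alder,maple,yew}; Harbor={ash,larch,elm,beech}).
Every remaining block overlaps one of these, and no 4 of the listed blocks are pairwise disjoint, so 3 is the maximum.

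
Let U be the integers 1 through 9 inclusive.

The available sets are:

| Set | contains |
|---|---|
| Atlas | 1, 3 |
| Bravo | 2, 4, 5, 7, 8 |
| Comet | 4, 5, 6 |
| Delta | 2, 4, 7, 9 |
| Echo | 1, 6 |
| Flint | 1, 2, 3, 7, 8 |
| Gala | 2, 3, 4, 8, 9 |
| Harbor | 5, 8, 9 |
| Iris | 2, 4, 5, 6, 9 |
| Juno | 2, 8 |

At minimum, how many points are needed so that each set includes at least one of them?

3

The 3 points {1, 4, 8} hit every set.
The sets Atlas, Comet, Juno are pairwise disjoint, so any hitting set needs a separate point for each — at least 3. Hence 3 is optimal.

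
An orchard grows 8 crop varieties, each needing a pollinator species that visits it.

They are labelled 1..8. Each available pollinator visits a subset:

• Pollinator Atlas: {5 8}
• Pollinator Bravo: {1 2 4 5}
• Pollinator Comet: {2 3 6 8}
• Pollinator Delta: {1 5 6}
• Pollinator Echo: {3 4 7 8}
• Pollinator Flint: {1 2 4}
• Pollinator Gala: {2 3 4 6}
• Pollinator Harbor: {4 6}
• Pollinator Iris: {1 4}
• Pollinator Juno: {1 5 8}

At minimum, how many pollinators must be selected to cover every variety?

3

Take {Comet, Echo, Juno}. Their union is {1, 2, 3, 4, 5, 6, 7, 8}, which is all 8 varieties.
Only Echo contains 7, so Echo is forced; the remaining 4 varieties need at least 2 more pollinators (each remaining pollinator adds at most 3) — so at least 3 pollinators are needed, and 3 is optimal.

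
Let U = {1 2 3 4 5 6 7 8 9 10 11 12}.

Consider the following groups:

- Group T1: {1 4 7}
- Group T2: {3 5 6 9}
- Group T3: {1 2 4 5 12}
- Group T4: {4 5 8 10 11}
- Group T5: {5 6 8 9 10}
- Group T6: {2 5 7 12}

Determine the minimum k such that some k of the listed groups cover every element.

4

T1, T2, T4, and T6 cover everything between them: the union {1, 2, 3, 4, 5, 6, 7, 8, 9, 10, 11, 12} is all of U.
Only T4 contains 11, so T4 is forced; the remaining 7 elements need at least 3 more groups (each remaining group adds at most 3) — so at least 4 groups are needed, and 4 is optimal.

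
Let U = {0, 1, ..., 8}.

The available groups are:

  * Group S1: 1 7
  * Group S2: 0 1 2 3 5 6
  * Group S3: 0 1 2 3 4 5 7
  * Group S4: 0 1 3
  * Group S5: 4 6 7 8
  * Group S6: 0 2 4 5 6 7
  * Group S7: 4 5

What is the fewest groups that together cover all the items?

2

S3 and S5 together: S3 ∪ S5 = {0, 1, 2, 3, 4, 5, 6, 7, 8} — every item is covered.
No single group has all 9 items (the largest, S3, has 7), so 2 is optimal.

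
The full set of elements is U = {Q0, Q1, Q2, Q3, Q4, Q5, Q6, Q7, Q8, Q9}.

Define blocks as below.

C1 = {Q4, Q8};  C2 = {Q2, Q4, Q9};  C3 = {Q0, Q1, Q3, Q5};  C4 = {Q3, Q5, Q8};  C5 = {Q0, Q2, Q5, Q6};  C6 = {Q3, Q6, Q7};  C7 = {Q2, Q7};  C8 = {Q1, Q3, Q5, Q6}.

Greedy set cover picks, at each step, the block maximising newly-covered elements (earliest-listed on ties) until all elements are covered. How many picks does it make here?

4

Greedy: pick C3 (covers 4 new) → pick C2 (covers 3 new) → pick C6 (covers 2 new) → pick C1 (covers 1 new). Total picks: 4.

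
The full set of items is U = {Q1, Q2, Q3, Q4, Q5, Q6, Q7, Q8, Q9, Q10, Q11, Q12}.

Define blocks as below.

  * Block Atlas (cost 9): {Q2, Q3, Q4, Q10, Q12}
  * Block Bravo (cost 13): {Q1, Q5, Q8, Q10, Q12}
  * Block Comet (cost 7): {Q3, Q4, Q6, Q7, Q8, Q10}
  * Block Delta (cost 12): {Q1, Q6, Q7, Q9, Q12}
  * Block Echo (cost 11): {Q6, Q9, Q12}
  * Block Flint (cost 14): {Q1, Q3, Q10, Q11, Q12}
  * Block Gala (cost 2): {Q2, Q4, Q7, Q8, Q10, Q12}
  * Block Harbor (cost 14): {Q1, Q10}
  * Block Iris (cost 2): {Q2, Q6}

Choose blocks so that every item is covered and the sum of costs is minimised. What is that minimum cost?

40

Bravo, Echo, Flint, Gala together cover every item (Bravo ∪ Echo ∪ Flint ∪ Gala = {Q1, Q2, Q3, Q4, Q5, Q6, Q7, Q8, Q9, Q10, Q11, Q12}); total cost 13 + 11 + 14 + 2 = 40.
The greedy pick Gala, Iris, Flint, Echo, Bravo costs 42; no covering selection beats 40.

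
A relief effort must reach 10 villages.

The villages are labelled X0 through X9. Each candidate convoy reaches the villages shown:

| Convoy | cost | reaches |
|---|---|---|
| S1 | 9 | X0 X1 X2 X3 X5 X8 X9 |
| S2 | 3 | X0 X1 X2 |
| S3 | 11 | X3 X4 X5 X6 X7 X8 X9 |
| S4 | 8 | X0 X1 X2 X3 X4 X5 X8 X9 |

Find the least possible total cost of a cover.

14

S2, S3 together cover every village (S2 ∪ S3 = {X0, X1, X2, X3, X4, X5, X6, X7, X8, X9}); total cost 3 + 11 = 14.
No covering selection has total cost below 14.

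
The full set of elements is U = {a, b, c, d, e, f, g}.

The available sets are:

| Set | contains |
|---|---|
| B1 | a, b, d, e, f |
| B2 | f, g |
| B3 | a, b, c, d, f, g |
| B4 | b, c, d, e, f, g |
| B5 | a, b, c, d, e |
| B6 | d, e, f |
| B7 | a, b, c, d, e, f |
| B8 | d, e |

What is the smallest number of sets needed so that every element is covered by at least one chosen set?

B1 and B4 cover everything between them: the union {a, b, c, d, e, f, g} is all of U.
No single set has all 7 elements (the largest, B3, has 6), so 2 is optimal.

2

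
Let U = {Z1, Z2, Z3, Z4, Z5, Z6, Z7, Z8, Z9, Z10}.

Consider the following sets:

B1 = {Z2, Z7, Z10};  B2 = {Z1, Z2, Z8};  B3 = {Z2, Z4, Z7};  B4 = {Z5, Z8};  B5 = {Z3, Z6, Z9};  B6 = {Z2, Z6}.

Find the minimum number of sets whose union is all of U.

5

B1 and B2 and B3 and B4 and B5 together: B1 ∪ B2 ∪ B3 ∪ B4 ∪ B5 = {Z1, Z2, Z3, Z4, Z5, Z6, Z7, Z8, Z9, Z10} — every item is covered.
No 4 of the 6 sets cover everything (all 15 combinations miss at least one item), so 5 is optimal.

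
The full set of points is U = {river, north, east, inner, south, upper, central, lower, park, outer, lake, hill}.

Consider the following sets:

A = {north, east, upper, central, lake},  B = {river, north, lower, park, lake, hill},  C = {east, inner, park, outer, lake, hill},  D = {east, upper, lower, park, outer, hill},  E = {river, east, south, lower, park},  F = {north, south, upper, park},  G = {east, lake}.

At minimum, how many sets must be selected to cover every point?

A and C and E together: A ∪ C ∪ E = {river, north, east, inner, south, upper, central, lower, park, outer, lake, hill} — every point is covered.
Only C contains inner, so C is forced; the remaining 6 points need at least 2 more sets (each remaining set adds at most 3) — so at least 3 sets are needed, and 3 is optimal.

3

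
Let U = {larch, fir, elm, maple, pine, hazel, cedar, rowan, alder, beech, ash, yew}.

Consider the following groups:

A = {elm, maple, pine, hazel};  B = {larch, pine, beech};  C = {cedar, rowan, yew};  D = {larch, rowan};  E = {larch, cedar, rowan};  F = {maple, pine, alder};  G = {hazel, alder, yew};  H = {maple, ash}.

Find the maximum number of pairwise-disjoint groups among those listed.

B, C, H are pairwise disjoint (B={larch,pine,beech}; C={cedar,rowan,yew}; H={maple,ash}).
Every remaining group overlaps one of these, and no 4 of the listed groups are pairwise disjoint, so 3 is the maximum.

3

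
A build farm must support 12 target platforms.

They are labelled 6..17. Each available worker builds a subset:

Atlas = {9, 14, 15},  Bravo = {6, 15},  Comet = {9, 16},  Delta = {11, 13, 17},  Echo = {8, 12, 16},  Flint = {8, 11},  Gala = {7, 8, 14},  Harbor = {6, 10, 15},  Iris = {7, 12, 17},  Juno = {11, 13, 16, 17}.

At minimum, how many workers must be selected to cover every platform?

5

Take {Atlas, Delta, Echo, Harbor, Iris}. Their union is {6, 7, 8, 9, 10, 11, 12, 13, 14, 15, 16, 17}, which is all 12 platforms.
No 4 of the 10 workers cover everything (all 210 combinations miss at least one platform), so 5 is optimal.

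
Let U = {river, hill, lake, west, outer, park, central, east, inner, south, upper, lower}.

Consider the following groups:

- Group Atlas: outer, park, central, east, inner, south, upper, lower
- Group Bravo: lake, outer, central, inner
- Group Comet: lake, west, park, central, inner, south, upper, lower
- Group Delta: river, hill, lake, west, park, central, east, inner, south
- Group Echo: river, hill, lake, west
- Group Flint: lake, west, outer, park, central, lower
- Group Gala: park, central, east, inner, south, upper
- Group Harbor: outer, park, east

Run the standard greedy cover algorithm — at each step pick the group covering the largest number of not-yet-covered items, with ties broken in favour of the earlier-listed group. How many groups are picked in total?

2

Greedy: pick Delta (covers 9 new) → pick Atlas (covers 3 new). Total picks: 2.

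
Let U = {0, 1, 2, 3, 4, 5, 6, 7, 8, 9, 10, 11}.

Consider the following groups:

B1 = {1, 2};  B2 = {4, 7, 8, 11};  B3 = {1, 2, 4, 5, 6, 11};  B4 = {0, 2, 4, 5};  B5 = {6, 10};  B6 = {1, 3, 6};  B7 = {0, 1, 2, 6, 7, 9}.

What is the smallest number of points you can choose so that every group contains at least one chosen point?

3

Take H = {1, 4, 10}. Each listed group contains at least one of these, so H is a hitting set of size 3.
The groups B1, B2, B5 are pairwise disjoint, so any hitting set needs a separate point for each — at least 3. Hence 3 is optimal.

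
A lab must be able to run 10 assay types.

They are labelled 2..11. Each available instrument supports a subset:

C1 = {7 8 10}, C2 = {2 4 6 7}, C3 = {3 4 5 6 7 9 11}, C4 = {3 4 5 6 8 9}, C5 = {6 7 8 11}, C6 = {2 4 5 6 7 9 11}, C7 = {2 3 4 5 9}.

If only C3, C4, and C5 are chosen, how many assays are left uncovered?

Union of C3, C4, C5 = {3, 4, 5, 6, 7, 8, 9, 11}.
Not covered: 2, 10 — 2 assays.

2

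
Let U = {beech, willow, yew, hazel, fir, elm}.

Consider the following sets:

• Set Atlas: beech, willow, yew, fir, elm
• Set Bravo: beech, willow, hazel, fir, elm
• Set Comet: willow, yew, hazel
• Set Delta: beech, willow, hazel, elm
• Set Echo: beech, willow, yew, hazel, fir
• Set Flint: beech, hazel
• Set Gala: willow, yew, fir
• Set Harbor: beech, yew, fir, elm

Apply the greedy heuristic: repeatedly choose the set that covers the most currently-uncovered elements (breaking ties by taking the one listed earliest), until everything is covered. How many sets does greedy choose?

2

Greedy: pick Atlas (covers 5 new) → pick Bravo (covers 1 new). Total picks: 2.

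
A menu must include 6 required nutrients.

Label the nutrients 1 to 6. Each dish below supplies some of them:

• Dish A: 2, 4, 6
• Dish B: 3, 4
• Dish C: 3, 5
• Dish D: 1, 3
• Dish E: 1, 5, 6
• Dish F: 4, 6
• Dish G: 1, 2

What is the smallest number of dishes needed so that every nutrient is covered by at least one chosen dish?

3

Take {A, C, G}. Their union is {1, 2, 3, 4, 5, 6}, which is all 6 nutrients.
No 2 of the 7 dishes cover everything (all 21 combinations miss at least one nutrient), so 3 is optimal.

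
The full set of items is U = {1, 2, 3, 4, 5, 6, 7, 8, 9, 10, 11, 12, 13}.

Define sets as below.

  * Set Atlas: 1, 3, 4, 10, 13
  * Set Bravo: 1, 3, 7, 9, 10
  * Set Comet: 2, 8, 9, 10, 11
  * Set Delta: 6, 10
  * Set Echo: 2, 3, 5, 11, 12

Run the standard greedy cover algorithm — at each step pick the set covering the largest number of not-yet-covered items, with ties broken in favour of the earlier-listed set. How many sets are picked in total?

Greedy: pick Atlas (covers 5 new) → pick Comet (covers 4 new) → pick Echo (covers 2 new) → pick Bravo (covers 1 new) → pick Delta (covers 1 new). Total picks: 5.

5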